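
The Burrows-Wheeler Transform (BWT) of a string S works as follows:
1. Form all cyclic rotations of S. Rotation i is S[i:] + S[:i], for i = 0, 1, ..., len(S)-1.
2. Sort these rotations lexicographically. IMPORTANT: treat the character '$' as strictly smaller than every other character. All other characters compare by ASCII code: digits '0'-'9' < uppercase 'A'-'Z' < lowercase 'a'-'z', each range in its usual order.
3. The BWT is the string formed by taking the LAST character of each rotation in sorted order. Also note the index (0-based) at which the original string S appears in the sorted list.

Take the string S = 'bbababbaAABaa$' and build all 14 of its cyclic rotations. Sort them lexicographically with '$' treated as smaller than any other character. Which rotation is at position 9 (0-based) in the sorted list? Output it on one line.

Answer: baAABaa$bbabab

Derivation:
All 14 rotations (rotation i = S[i:]+S[:i]):
  rot[0] = bbababbaAABaa$
  rot[1] = bababbaAABaa$b
  rot[2] = ababbaAABaa$bb
  rot[3] = babbaAABaa$bba
  rot[4] = abbaAABaa$bbab
  rot[5] = bbaAABaa$bbaba
  rot[6] = baAABaa$bbabab
  rot[7] = aAABaa$bbababb
  rot[8] = AABaa$bbababba
  rot[9] = ABaa$bbababbaA
  rot[10] = Baa$bbababbaAA
  rot[11] = aa$bbababbaAAB
  rot[12] = a$bbababbaAABa
  rot[13] = $bbababbaAABaa
Sorted (with $ < everything):
  sorted[0] = $bbababbaAABaa
  sorted[1] = AABaa$bbababba
  sorted[2] = ABaa$bbababbaA
  sorted[3] = Baa$bbababbaAA
  sorted[4] = a$bbababbaAABa
  sorted[5] = aAABaa$bbababb
  sorted[6] = aa$bbababbaAAB
  sorted[7] = ababbaAABaa$bb
  sorted[8] = abbaAABaa$bbab
  sorted[9] = baAABaa$bbabab
  sorted[10] = bababbaAABaa$b
  sorted[11] = babbaAABaa$bba
  sorted[12] = bbaAABaa$bbaba
  sorted[13] = bbababbaAABaa$
sorted[9] = baAABaa$bbabab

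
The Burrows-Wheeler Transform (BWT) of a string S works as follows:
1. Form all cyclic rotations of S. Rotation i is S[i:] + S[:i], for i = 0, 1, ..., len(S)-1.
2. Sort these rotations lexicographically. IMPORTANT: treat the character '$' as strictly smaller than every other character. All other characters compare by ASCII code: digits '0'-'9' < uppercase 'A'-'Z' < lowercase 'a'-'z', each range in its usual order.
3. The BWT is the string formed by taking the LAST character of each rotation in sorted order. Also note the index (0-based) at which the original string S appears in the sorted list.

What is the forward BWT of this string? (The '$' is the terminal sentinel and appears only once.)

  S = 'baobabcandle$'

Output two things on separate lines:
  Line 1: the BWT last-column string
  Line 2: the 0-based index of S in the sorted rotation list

Answer: ebcbo$abnldaa
5

Derivation:
All 13 rotations (rotation i = S[i:]+S[:i]):
  rot[0] = baobabcandle$
  rot[1] = aobabcandle$b
  rot[2] = obabcandle$ba
  rot[3] = babcandle$bao
  rot[4] = abcandle$baob
  rot[5] = bcandle$baoba
  rot[6] = candle$baobab
  rot[7] = andle$baobabc
  rot[8] = ndle$baobabca
  rot[9] = dle$baobabcan
  rot[10] = le$baobabcand
  rot[11] = e$baobabcandl
  rot[12] = $baobabcandle
Sorted (with $ < everything):
  sorted[0] = $baobabcandle  (last char: 'e')
  sorted[1] = abcandle$baob  (last char: 'b')
  sorted[2] = andle$baobabc  (last char: 'c')
  sorted[3] = aobabcandle$b  (last char: 'b')
  sorted[4] = babcandle$bao  (last char: 'o')
  sorted[5] = baobabcandle$  (last char: '$')
  sorted[6] = bcandle$baoba  (last char: 'a')
  sorted[7] = candle$baobab  (last char: 'b')
  sorted[8] = dle$baobabcan  (last char: 'n')
  sorted[9] = e$baobabcandl  (last char: 'l')
  sorted[10] = le$baobabcand  (last char: 'd')
  sorted[11] = ndle$baobabca  (last char: 'a')
  sorted[12] = obabcandle$ba  (last char: 'a')
Last column: ebcbo$abnldaa
Original string S is at sorted index 5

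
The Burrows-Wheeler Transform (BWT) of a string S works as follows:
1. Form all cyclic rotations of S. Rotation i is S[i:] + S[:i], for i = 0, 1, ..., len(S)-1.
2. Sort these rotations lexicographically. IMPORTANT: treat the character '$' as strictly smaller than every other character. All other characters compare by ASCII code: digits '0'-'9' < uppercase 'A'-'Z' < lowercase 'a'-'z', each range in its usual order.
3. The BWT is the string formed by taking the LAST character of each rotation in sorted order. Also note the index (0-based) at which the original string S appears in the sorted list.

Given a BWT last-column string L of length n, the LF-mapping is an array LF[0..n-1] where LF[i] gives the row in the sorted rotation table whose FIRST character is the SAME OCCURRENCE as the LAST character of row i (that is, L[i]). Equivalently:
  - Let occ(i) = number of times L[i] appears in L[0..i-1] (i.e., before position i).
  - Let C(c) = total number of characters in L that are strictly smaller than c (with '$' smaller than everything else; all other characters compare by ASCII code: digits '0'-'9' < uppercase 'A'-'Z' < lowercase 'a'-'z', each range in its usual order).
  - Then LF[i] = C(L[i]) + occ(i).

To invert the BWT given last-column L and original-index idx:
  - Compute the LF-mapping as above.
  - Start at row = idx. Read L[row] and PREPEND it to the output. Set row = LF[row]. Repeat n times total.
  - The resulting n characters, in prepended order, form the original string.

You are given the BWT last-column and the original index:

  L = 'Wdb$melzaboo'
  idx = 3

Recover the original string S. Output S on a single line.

Answer: bamboozledW$

Derivation:
LF mapping: 1 5 3 0 8 6 7 11 2 4 9 10
Walk LF starting at row 3, prepending L[row]:
  step 1: row=3, L[3]='$', prepend. Next row=LF[3]=0
  step 2: row=0, L[0]='W', prepend. Next row=LF[0]=1
  step 3: row=1, L[1]='d', prepend. Next row=LF[1]=5
  step 4: row=5, L[5]='e', prepend. Next row=LF[5]=6
  step 5: row=6, L[6]='l', prepend. Next row=LF[6]=7
  step 6: row=7, L[7]='z', prepend. Next row=LF[7]=11
  step 7: row=11, L[11]='o', prepend. Next row=LF[11]=10
  step 8: row=10, L[10]='o', prepend. Next row=LF[10]=9
  step 9: row=9, L[9]='b', prepend. Next row=LF[9]=4
  step 10: row=4, L[4]='m', prepend. Next row=LF[4]=8
  step 11: row=8, L[8]='a', prepend. Next row=LF[8]=2
  step 12: row=2, L[2]='b', prepend. Next row=LF[2]=3
Reversed output: bamboozledW$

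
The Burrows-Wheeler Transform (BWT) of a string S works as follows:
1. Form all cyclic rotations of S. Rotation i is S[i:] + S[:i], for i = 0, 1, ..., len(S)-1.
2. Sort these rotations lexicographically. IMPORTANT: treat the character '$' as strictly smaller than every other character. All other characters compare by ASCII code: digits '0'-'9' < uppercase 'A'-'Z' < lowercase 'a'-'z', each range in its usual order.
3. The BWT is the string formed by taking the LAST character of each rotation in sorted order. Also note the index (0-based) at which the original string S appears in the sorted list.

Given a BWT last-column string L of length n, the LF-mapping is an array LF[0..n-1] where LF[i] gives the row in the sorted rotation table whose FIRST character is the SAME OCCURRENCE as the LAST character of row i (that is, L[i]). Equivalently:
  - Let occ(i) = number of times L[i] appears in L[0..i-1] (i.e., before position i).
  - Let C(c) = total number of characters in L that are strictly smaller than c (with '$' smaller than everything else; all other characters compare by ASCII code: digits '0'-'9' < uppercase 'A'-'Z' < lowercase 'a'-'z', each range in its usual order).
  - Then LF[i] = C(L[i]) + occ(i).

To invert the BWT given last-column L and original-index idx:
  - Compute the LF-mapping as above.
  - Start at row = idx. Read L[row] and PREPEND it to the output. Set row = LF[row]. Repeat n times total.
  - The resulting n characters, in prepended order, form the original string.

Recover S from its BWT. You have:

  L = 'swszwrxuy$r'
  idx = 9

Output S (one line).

Answer: yxwruwsrzs$

Derivation:
LF mapping: 3 6 4 10 7 1 8 5 9 0 2
Walk LF starting at row 9, prepending L[row]:
  step 1: row=9, L[9]='$', prepend. Next row=LF[9]=0
  step 2: row=0, L[0]='s', prepend. Next row=LF[0]=3
  step 3: row=3, L[3]='z', prepend. Next row=LF[3]=10
  step 4: row=10, L[10]='r', prepend. Next row=LF[10]=2
  step 5: row=2, L[2]='s', prepend. Next row=LF[2]=4
  step 6: row=4, L[4]='w', prepend. Next row=LF[4]=7
  step 7: row=7, L[7]='u', prepend. Next row=LF[7]=5
  step 8: row=5, L[5]='r', prepend. Next row=LF[5]=1
  step 9: row=1, L[1]='w', prepend. Next row=LF[1]=6
  step 10: row=6, L[6]='x', prepend. Next row=LF[6]=8
  step 11: row=8, L[8]='y', prepend. Next row=LF[8]=9
Reversed output: yxwruwsrzs$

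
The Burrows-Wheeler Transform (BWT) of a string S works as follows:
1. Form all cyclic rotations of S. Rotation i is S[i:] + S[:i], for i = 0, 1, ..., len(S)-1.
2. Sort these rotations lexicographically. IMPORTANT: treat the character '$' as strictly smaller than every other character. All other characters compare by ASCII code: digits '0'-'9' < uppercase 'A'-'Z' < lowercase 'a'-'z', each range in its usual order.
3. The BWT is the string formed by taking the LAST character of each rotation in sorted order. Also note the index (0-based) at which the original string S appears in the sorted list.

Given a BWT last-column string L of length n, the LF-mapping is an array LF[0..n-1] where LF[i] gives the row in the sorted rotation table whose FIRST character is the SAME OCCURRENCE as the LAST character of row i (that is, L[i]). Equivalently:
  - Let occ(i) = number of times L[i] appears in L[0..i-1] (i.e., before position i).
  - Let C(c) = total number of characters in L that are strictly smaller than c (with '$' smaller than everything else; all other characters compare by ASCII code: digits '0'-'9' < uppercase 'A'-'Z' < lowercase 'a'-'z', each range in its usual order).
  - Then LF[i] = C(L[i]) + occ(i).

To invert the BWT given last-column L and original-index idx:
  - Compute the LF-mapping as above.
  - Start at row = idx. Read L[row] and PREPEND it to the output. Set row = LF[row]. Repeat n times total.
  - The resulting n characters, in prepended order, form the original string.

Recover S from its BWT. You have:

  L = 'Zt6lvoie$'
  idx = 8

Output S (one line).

Answer: violet6Z$

Derivation:
LF mapping: 2 7 1 5 8 6 4 3 0
Walk LF starting at row 8, prepending L[row]:
  step 1: row=8, L[8]='$', prepend. Next row=LF[8]=0
  step 2: row=0, L[0]='Z', prepend. Next row=LF[0]=2
  step 3: row=2, L[2]='6', prepend. Next row=LF[2]=1
  step 4: row=1, L[1]='t', prepend. Next row=LF[1]=7
  step 5: row=7, L[7]='e', prepend. Next row=LF[7]=3
  step 6: row=3, L[3]='l', prepend. Next row=LF[3]=5
  step 7: row=5, L[5]='o', prepend. Next row=LF[5]=6
  step 8: row=6, L[6]='i', prepend. Next row=LF[6]=4
  step 9: row=4, L[4]='v', prepend. Next row=LF[4]=8
Reversed output: violet6Z$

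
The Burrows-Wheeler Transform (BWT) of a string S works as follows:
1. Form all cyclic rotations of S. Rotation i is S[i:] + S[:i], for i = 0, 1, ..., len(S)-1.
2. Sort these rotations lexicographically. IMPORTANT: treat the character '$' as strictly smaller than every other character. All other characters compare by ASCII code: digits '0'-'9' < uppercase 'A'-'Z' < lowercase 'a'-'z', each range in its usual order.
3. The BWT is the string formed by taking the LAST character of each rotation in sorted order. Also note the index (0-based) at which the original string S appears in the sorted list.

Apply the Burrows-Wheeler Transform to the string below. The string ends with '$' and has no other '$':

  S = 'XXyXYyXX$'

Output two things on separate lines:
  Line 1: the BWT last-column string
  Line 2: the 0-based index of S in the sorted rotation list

Answer: XXy$yXXYX
3

Derivation:
All 9 rotations (rotation i = S[i:]+S[:i]):
  rot[0] = XXyXYyXX$
  rot[1] = XyXYyXX$X
  rot[2] = yXYyXX$XX
  rot[3] = XYyXX$XXy
  rot[4] = YyXX$XXyX
  rot[5] = yXX$XXyXY
  rot[6] = XX$XXyXYy
  rot[7] = X$XXyXYyX
  rot[8] = $XXyXYyXX
Sorted (with $ < everything):
  sorted[0] = $XXyXYyXX  (last char: 'X')
  sorted[1] = X$XXyXYyX  (last char: 'X')
  sorted[2] = XX$XXyXYy  (last char: 'y')
  sorted[3] = XXyXYyXX$  (last char: '$')
  sorted[4] = XYyXX$XXy  (last char: 'y')
  sorted[5] = XyXYyXX$X  (last char: 'X')
  sorted[6] = YyXX$XXyX  (last char: 'X')
  sorted[7] = yXX$XXyXY  (last char: 'Y')
  sorted[8] = yXYyXX$XX  (last char: 'X')
Last column: XXy$yXXYX
Original string S is at sorted index 3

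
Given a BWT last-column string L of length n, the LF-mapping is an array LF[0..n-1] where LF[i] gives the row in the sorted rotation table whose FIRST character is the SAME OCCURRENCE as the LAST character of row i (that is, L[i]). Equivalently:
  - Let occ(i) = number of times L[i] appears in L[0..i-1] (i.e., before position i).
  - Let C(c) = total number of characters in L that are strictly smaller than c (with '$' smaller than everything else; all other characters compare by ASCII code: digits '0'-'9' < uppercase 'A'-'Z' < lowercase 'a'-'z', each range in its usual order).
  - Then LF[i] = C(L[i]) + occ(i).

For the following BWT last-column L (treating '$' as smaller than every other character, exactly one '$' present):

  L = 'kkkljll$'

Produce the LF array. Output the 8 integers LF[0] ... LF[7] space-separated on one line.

Char counts: '$':1, 'j':1, 'k':3, 'l':3
C (first-col start): C('$')=0, C('j')=1, C('k')=2, C('l')=5
L[0]='k': occ=0, LF[0]=C('k')+0=2+0=2
L[1]='k': occ=1, LF[1]=C('k')+1=2+1=3
L[2]='k': occ=2, LF[2]=C('k')+2=2+2=4
L[3]='l': occ=0, LF[3]=C('l')+0=5+0=5
L[4]='j': occ=0, LF[4]=C('j')+0=1+0=1
L[5]='l': occ=1, LF[5]=C('l')+1=5+1=6
L[6]='l': occ=2, LF[6]=C('l')+2=5+2=7
L[7]='$': occ=0, LF[7]=C('$')+0=0+0=0

Answer: 2 3 4 5 1 6 7 0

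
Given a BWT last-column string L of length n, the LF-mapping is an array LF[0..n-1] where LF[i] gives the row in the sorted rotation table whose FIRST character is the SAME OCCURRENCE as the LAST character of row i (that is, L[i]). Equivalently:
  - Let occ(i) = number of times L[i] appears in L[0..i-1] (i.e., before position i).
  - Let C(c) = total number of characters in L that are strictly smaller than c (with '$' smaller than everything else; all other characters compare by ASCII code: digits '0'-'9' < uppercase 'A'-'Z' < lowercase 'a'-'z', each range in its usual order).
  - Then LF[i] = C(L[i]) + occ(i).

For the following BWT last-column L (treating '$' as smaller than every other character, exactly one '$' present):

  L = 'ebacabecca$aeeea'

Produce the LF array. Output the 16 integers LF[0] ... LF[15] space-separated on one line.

Char counts: '$':1, 'a':5, 'b':2, 'c':3, 'e':5
C (first-col start): C('$')=0, C('a')=1, C('b')=6, C('c')=8, C('e')=11
L[0]='e': occ=0, LF[0]=C('e')+0=11+0=11
L[1]='b': occ=0, LF[1]=C('b')+0=6+0=6
L[2]='a': occ=0, LF[2]=C('a')+0=1+0=1
L[3]='c': occ=0, LF[3]=C('c')+0=8+0=8
L[4]='a': occ=1, LF[4]=C('a')+1=1+1=2
L[5]='b': occ=1, LF[5]=C('b')+1=6+1=7
L[6]='e': occ=1, LF[6]=C('e')+1=11+1=12
L[7]='c': occ=1, LF[7]=C('c')+1=8+1=9
L[8]='c': occ=2, LF[8]=C('c')+2=8+2=10
L[9]='a': occ=2, LF[9]=C('a')+2=1+2=3
L[10]='$': occ=0, LF[10]=C('$')+0=0+0=0
L[11]='a': occ=3, LF[11]=C('a')+3=1+3=4
L[12]='e': occ=2, LF[12]=C('e')+2=11+2=13
L[13]='e': occ=3, LF[13]=C('e')+3=11+3=14
L[14]='e': occ=4, LF[14]=C('e')+4=11+4=15
L[15]='a': occ=4, LF[15]=C('a')+4=1+4=5

Answer: 11 6 1 8 2 7 12 9 10 3 0 4 13 14 15 5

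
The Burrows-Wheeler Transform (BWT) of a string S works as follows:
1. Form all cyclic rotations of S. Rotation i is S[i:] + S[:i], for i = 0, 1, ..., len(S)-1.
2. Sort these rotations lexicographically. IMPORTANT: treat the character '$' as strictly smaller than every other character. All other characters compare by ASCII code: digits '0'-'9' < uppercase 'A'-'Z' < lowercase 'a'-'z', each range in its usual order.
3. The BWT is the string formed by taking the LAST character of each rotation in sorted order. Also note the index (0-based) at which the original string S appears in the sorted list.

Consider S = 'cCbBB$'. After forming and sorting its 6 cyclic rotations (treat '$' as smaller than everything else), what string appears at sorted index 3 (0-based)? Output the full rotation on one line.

Answer: CbBB$c

Derivation:
All 6 rotations (rotation i = S[i:]+S[:i]):
  rot[0] = cCbBB$
  rot[1] = CbBB$c
  rot[2] = bBB$cC
  rot[3] = BB$cCb
  rot[4] = B$cCbB
  rot[5] = $cCbBB
Sorted (with $ < everything):
  sorted[0] = $cCbBB
  sorted[1] = B$cCbB
  sorted[2] = BB$cCb
  sorted[3] = CbBB$c
  sorted[4] = bBB$cC
  sorted[5] = cCbBB$
sorted[3] = CbBB$c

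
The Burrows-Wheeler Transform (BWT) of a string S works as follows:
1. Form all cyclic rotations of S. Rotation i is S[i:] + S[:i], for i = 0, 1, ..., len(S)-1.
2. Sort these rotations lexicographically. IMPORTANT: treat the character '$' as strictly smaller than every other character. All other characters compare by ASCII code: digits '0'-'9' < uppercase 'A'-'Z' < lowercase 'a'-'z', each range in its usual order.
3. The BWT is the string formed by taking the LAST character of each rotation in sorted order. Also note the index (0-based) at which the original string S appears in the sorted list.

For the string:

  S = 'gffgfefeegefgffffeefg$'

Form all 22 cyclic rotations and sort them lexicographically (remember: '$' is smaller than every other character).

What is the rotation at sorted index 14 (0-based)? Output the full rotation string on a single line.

All 22 rotations (rotation i = S[i:]+S[:i]):
  rot[0] = gffgfefeegefgffffeefg$
  rot[1] = ffgfefeegefgffffeefg$g
  rot[2] = fgfefeegefgffffeefg$gf
  rot[3] = gfefeegefgffffeefg$gff
  rot[4] = fefeegefgffffeefg$gffg
  rot[5] = efeegefgffffeefg$gffgf
  rot[6] = feegefgffffeefg$gffgfe
  rot[7] = eegefgffffeefg$gffgfef
  rot[8] = egefgffffeefg$gffgfefe
  rot[9] = gefgffffeefg$gffgfefee
  rot[10] = efgffffeefg$gffgfefeeg
  rot[11] = fgffffeefg$gffgfefeege
  rot[12] = gffffeefg$gffgfefeegef
  rot[13] = ffffeefg$gffgfefeegefg
  rot[14] = fffeefg$gffgfefeegefgf
  rot[15] = ffeefg$gffgfefeegefgff
  rot[16] = feefg$gffgfefeegefgfff
  rot[17] = eefg$gffgfefeegefgffff
  rot[18] = efg$gffgfefeegefgffffe
  rot[19] = fg$gffgfefeegefgffffee
  rot[20] = g$gffgfefeegefgffffeef
  rot[21] = $gffgfefeegefgffffeefg
Sorted (with $ < everything):
  sorted[0] = $gffgfefeegefgffffeefg
  sorted[1] = eefg$gffgfefeegefgffff
  sorted[2] = eegefgffffeefg$gffgfef
  sorted[3] = efeegefgffffeefg$gffgf
  sorted[4] = efg$gffgfefeegefgffffe
  sorted[5] = efgffffeefg$gffgfefeeg
  sorted[6] = egefgffffeefg$gffgfefe
  sorted[7] = feefg$gffgfefeegefgfff
  sorted[8] = feegefgffffeefg$gffgfe
  sorted[9] = fefeegefgffffeefg$gffg
  sorted[10] = ffeefg$gffgfefeegefgff
  sorted[11] = fffeefg$gffgfefeegefgf
  sorted[12] = ffffeefg$gffgfefeegefg
  sorted[13] = ffgfefeegefgffffeefg$g
  sorted[14] = fg$gffgfefeegefgffffee
  sorted[15] = fgfefeegefgffffeefg$gf
  sorted[16] = fgffffeefg$gffgfefeege
  sorted[17] = g$gffgfefeegefgffffeef
  sorted[18] = gefgffffeefg$gffgfefee
  sorted[19] = gfefeegefgffffeefg$gff
  sorted[20] = gffffeefg$gffgfefeegef
  sorted[21] = gffgfefeegefgffffeefg$
sorted[14] = fg$gffgfefeegefgffffee

Answer: fg$gffgfefeegefgffffee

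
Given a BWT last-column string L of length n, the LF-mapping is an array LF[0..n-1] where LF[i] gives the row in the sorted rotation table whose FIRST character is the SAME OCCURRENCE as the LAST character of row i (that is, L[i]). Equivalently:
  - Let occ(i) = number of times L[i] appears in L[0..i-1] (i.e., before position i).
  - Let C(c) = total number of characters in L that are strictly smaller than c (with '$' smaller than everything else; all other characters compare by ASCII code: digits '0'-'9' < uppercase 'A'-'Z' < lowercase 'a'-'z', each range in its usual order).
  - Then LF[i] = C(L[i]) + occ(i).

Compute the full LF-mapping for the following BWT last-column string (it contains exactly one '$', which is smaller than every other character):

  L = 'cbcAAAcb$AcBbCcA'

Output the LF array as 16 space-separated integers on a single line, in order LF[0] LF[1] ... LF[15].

Answer: 11 8 12 1 2 3 13 9 0 4 14 6 10 7 15 5

Derivation:
Char counts: '$':1, 'A':5, 'B':1, 'C':1, 'b':3, 'c':5
C (first-col start): C('$')=0, C('A')=1, C('B')=6, C('C')=7, C('b')=8, C('c')=11
L[0]='c': occ=0, LF[0]=C('c')+0=11+0=11
L[1]='b': occ=0, LF[1]=C('b')+0=8+0=8
L[2]='c': occ=1, LF[2]=C('c')+1=11+1=12
L[3]='A': occ=0, LF[3]=C('A')+0=1+0=1
L[4]='A': occ=1, LF[4]=C('A')+1=1+1=2
L[5]='A': occ=2, LF[5]=C('A')+2=1+2=3
L[6]='c': occ=2, LF[6]=C('c')+2=11+2=13
L[7]='b': occ=1, LF[7]=C('b')+1=8+1=9
L[8]='$': occ=0, LF[8]=C('$')+0=0+0=0
L[9]='A': occ=3, LF[9]=C('A')+3=1+3=4
L[10]='c': occ=3, LF[10]=C('c')+3=11+3=14
L[11]='B': occ=0, LF[11]=C('B')+0=6+0=6
L[12]='b': occ=2, LF[12]=C('b')+2=8+2=10
L[13]='C': occ=0, LF[13]=C('C')+0=7+0=7
L[14]='c': occ=4, LF[14]=C('c')+4=11+4=15
L[15]='A': occ=4, LF[15]=C('A')+4=1+4=5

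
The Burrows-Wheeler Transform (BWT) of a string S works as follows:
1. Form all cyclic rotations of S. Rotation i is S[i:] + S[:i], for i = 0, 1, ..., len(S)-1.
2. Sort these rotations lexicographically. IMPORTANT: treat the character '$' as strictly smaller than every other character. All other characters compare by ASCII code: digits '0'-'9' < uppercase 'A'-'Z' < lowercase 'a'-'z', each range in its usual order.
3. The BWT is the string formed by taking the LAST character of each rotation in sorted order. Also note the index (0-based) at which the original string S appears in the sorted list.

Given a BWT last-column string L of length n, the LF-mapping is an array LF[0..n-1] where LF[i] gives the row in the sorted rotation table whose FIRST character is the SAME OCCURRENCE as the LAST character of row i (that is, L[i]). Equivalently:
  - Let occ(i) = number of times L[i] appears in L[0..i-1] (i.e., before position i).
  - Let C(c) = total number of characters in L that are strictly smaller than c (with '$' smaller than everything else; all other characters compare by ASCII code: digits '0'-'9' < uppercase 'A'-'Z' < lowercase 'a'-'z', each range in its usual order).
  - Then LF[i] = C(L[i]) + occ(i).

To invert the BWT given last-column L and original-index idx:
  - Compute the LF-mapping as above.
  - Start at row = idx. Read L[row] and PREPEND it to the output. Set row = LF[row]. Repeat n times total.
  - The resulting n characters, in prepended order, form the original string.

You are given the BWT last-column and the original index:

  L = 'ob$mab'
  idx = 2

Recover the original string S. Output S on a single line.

Answer: bambo$

Derivation:
LF mapping: 5 2 0 4 1 3
Walk LF starting at row 2, prepending L[row]:
  step 1: row=2, L[2]='$', prepend. Next row=LF[2]=0
  step 2: row=0, L[0]='o', prepend. Next row=LF[0]=5
  step 3: row=5, L[5]='b', prepend. Next row=LF[5]=3
  step 4: row=3, L[3]='m', prepend. Next row=LF[3]=4
  step 5: row=4, L[4]='a', prepend. Next row=LF[4]=1
  step 6: row=1, L[1]='b', prepend. Next row=LF[1]=2
Reversed output: bambo$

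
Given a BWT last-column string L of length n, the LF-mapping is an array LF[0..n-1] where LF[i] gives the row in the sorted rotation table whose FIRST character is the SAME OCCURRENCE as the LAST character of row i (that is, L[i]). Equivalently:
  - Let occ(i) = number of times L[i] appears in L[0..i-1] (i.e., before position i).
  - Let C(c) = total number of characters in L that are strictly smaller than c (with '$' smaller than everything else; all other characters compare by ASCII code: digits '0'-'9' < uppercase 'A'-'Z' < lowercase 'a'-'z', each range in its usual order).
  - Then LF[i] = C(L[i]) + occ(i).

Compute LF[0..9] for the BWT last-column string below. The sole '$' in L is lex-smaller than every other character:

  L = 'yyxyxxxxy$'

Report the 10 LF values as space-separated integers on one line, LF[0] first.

Answer: 6 7 1 8 2 3 4 5 9 0

Derivation:
Char counts: '$':1, 'x':5, 'y':4
C (first-col start): C('$')=0, C('x')=1, C('y')=6
L[0]='y': occ=0, LF[0]=C('y')+0=6+0=6
L[1]='y': occ=1, LF[1]=C('y')+1=6+1=7
L[2]='x': occ=0, LF[2]=C('x')+0=1+0=1
L[3]='y': occ=2, LF[3]=C('y')+2=6+2=8
L[4]='x': occ=1, LF[4]=C('x')+1=1+1=2
L[5]='x': occ=2, LF[5]=C('x')+2=1+2=3
L[6]='x': occ=3, LF[6]=C('x')+3=1+3=4
L[7]='x': occ=4, LF[7]=C('x')+4=1+4=5
L[8]='y': occ=3, LF[8]=C('y')+3=6+3=9
L[9]='$': occ=0, LF[9]=C('$')+0=0+0=0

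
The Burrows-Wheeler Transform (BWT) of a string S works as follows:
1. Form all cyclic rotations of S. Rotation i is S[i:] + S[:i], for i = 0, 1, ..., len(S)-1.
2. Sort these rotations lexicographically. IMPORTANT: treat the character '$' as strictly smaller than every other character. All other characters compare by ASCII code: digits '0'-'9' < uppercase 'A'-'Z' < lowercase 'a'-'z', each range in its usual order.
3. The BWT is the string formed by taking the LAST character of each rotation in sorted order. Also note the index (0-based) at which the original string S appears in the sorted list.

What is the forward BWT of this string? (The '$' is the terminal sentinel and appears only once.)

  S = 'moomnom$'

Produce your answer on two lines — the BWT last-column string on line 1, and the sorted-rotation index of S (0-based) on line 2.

Answer: moo$mnom
3

Derivation:
All 8 rotations (rotation i = S[i:]+S[:i]):
  rot[0] = moomnom$
  rot[1] = oomnom$m
  rot[2] = omnom$mo
  rot[3] = mnom$moo
  rot[4] = nom$moom
  rot[5] = om$moomn
  rot[6] = m$moomno
  rot[7] = $moomnom
Sorted (with $ < everything):
  sorted[0] = $moomnom  (last char: 'm')
  sorted[1] = m$moomno  (last char: 'o')
  sorted[2] = mnom$moo  (last char: 'o')
  sorted[3] = moomnom$  (last char: '$')
  sorted[4] = nom$moom  (last char: 'm')
  sorted[5] = om$moomn  (last char: 'n')
  sorted[6] = omnom$mo  (last char: 'o')
  sorted[7] = oomnom$m  (last char: 'm')
Last column: moo$mnom
Original string S is at sorted index 3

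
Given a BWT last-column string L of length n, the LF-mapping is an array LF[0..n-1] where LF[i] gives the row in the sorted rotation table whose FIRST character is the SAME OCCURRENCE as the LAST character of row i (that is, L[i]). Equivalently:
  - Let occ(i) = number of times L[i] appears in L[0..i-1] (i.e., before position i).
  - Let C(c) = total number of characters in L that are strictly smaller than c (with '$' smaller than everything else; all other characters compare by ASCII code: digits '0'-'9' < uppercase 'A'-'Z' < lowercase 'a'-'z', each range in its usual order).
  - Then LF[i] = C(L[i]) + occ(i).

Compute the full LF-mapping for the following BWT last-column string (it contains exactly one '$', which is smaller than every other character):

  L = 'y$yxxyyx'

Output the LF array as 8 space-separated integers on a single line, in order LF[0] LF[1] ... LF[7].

Char counts: '$':1, 'x':3, 'y':4
C (first-col start): C('$')=0, C('x')=1, C('y')=4
L[0]='y': occ=0, LF[0]=C('y')+0=4+0=4
L[1]='$': occ=0, LF[1]=C('$')+0=0+0=0
L[2]='y': occ=1, LF[2]=C('y')+1=4+1=5
L[3]='x': occ=0, LF[3]=C('x')+0=1+0=1
L[4]='x': occ=1, LF[4]=C('x')+1=1+1=2
L[5]='y': occ=2, LF[5]=C('y')+2=4+2=6
L[6]='y': occ=3, LF[6]=C('y')+3=4+3=7
L[7]='x': occ=2, LF[7]=C('x')+2=1+2=3

Answer: 4 0 5 1 2 6 7 3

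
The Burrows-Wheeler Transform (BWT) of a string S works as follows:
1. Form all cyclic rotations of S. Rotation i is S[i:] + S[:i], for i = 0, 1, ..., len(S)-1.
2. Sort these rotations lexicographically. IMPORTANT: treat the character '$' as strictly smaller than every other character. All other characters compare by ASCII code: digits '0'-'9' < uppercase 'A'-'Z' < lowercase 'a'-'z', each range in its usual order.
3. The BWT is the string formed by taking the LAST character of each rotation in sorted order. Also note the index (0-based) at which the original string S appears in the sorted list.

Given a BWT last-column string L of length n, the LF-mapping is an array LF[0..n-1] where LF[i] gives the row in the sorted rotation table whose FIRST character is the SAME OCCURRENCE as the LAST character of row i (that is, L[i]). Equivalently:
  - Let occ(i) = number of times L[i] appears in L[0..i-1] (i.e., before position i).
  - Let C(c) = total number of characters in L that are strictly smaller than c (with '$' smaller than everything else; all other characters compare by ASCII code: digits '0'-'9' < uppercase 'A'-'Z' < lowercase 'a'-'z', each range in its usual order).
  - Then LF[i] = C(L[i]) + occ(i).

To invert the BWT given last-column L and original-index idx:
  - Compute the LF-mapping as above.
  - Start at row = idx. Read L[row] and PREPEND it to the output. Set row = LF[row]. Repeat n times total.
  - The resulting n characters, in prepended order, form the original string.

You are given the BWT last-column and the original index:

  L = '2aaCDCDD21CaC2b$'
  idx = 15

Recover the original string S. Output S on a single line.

LF mapping: 2 12 13 5 9 6 10 11 3 1 7 14 8 4 15 0
Walk LF starting at row 15, prepending L[row]:
  step 1: row=15, L[15]='$', prepend. Next row=LF[15]=0
  step 2: row=0, L[0]='2', prepend. Next row=LF[0]=2
  step 3: row=2, L[2]='a', prepend. Next row=LF[2]=13
  step 4: row=13, L[13]='2', prepend. Next row=LF[13]=4
  step 5: row=4, L[4]='D', prepend. Next row=LF[4]=9
  step 6: row=9, L[9]='1', prepend. Next row=LF[9]=1
  step 7: row=1, L[1]='a', prepend. Next row=LF[1]=12
  step 8: row=12, L[12]='C', prepend. Next row=LF[12]=8
  step 9: row=8, L[8]='2', prepend. Next row=LF[8]=3
  step 10: row=3, L[3]='C', prepend. Next row=LF[3]=5
  step 11: row=5, L[5]='C', prepend. Next row=LF[5]=6
  step 12: row=6, L[6]='D', prepend. Next row=LF[6]=10
  step 13: row=10, L[10]='C', prepend. Next row=LF[10]=7
  step 14: row=7, L[7]='D', prepend. Next row=LF[7]=11
  step 15: row=11, L[11]='a', prepend. Next row=LF[11]=14
  step 16: row=14, L[14]='b', prepend. Next row=LF[14]=15
Reversed output: baDCDCC2Ca1D2a2$

Answer: baDCDCC2Ca1D2a2$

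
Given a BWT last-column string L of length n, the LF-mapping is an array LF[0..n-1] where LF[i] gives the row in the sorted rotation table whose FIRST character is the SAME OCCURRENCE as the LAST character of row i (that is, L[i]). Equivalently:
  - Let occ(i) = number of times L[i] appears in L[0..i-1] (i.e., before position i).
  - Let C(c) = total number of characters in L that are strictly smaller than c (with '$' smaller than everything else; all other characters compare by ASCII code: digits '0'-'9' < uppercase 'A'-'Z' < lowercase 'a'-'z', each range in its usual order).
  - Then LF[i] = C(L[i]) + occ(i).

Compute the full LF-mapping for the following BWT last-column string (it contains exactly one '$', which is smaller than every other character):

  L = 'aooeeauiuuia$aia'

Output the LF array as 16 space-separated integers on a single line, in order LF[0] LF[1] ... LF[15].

Char counts: '$':1, 'a':5, 'e':2, 'i':3, 'o':2, 'u':3
C (first-col start): C('$')=0, C('a')=1, C('e')=6, C('i')=8, C('o')=11, C('u')=13
L[0]='a': occ=0, LF[0]=C('a')+0=1+0=1
L[1]='o': occ=0, LF[1]=C('o')+0=11+0=11
L[2]='o': occ=1, LF[2]=C('o')+1=11+1=12
L[3]='e': occ=0, LF[3]=C('e')+0=6+0=6
L[4]='e': occ=1, LF[4]=C('e')+1=6+1=7
L[5]='a': occ=1, LF[5]=C('a')+1=1+1=2
L[6]='u': occ=0, LF[6]=C('u')+0=13+0=13
L[7]='i': occ=0, LF[7]=C('i')+0=8+0=8
L[8]='u': occ=1, LF[8]=C('u')+1=13+1=14
L[9]='u': occ=2, LF[9]=C('u')+2=13+2=15
L[10]='i': occ=1, LF[10]=C('i')+1=8+1=9
L[11]='a': occ=2, LF[11]=C('a')+2=1+2=3
L[12]='$': occ=0, LF[12]=C('$')+0=0+0=0
L[13]='a': occ=3, LF[13]=C('a')+3=1+3=4
L[14]='i': occ=2, LF[14]=C('i')+2=8+2=10
L[15]='a': occ=4, LF[15]=C('a')+4=1+4=5

Answer: 1 11 12 6 7 2 13 8 14 15 9 3 0 4 10 5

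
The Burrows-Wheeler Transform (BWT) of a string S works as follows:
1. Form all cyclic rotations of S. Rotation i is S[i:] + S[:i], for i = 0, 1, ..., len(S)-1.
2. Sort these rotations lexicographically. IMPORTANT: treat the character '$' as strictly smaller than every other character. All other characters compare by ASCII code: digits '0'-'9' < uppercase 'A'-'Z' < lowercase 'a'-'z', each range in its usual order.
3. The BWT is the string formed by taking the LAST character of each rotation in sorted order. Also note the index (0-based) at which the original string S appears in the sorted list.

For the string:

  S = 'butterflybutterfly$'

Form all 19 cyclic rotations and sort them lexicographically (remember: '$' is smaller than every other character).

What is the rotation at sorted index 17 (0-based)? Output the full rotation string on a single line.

Answer: y$butterflybutterfl

Derivation:
All 19 rotations (rotation i = S[i:]+S[:i]):
  rot[0] = butterflybutterfly$
  rot[1] = utterflybutterfly$b
  rot[2] = tterflybutterfly$bu
  rot[3] = terflybutterfly$but
  rot[4] = erflybutterfly$butt
  rot[5] = rflybutterfly$butte
  rot[6] = flybutterfly$butter
  rot[7] = lybutterfly$butterf
  rot[8] = ybutterfly$butterfl
  rot[9] = butterfly$butterfly
  rot[10] = utterfly$butterflyb
  rot[11] = tterfly$butterflybu
  rot[12] = terfly$butterflybut
  rot[13] = erfly$butterflybutt
  rot[14] = rfly$butterflybutte
  rot[15] = fly$butterflybutter
  rot[16] = ly$butterflybutterf
  rot[17] = y$butterflybutterfl
  rot[18] = $butterflybutterfly
Sorted (with $ < everything):
  sorted[0] = $butterflybutterfly
  sorted[1] = butterfly$butterfly
  sorted[2] = butterflybutterfly$
  sorted[3] = erfly$butterflybutt
  sorted[4] = erflybutterfly$butt
  sorted[5] = fly$butterflybutter
  sorted[6] = flybutterfly$butter
  sorted[7] = ly$butterflybutterf
  sorted[8] = lybutterfly$butterf
  sorted[9] = rfly$butterflybutte
  sorted[10] = rflybutterfly$butte
  sorted[11] = terfly$butterflybut
  sorted[12] = terflybutterfly$but
  sorted[13] = tterfly$butterflybu
  sorted[14] = tterflybutterfly$bu
  sorted[15] = utterfly$butterflyb
  sorted[16] = utterflybutterfly$b
  sorted[17] = y$butterflybutterfl
  sorted[18] = ybutterfly$butterfl
sorted[17] = y$butterflybutterfl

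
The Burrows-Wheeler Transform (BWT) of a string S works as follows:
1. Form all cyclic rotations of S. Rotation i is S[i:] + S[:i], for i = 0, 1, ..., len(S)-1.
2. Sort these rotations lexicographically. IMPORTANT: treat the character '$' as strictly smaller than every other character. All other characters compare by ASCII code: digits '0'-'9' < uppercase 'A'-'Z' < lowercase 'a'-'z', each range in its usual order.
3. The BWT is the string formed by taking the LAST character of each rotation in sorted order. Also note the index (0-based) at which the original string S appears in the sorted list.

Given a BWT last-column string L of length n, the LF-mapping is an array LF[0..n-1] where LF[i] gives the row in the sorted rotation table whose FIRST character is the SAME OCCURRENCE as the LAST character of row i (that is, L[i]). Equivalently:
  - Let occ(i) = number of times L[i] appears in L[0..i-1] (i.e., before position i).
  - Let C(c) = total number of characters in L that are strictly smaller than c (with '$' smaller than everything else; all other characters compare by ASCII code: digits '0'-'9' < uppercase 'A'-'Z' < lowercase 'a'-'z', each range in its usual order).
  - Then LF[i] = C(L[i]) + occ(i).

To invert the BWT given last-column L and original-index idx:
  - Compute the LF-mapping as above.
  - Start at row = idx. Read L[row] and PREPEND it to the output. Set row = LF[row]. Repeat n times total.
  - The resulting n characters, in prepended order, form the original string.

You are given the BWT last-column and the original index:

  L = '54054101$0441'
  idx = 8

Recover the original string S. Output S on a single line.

LF mapping: 11 7 1 12 8 4 2 5 0 3 9 10 6
Walk LF starting at row 8, prepending L[row]:
  step 1: row=8, L[8]='$', prepend. Next row=LF[8]=0
  step 2: row=0, L[0]='5', prepend. Next row=LF[0]=11
  step 3: row=11, L[11]='4', prepend. Next row=LF[11]=10
  step 4: row=10, L[10]='4', prepend. Next row=LF[10]=9
  step 5: row=9, L[9]='0', prepend. Next row=LF[9]=3
  step 6: row=3, L[3]='5', prepend. Next row=LF[3]=12
  step 7: row=12, L[12]='1', prepend. Next row=LF[12]=6
  step 8: row=6, L[6]='0', prepend. Next row=LF[6]=2
  step 9: row=2, L[2]='0', prepend. Next row=LF[2]=1
  step 10: row=1, L[1]='4', prepend. Next row=LF[1]=7
  step 11: row=7, L[7]='1', prepend. Next row=LF[7]=5
  step 12: row=5, L[5]='1', prepend. Next row=LF[5]=4
  step 13: row=4, L[4]='4', prepend. Next row=LF[4]=8
Reversed output: 411400150445$

Answer: 411400150445$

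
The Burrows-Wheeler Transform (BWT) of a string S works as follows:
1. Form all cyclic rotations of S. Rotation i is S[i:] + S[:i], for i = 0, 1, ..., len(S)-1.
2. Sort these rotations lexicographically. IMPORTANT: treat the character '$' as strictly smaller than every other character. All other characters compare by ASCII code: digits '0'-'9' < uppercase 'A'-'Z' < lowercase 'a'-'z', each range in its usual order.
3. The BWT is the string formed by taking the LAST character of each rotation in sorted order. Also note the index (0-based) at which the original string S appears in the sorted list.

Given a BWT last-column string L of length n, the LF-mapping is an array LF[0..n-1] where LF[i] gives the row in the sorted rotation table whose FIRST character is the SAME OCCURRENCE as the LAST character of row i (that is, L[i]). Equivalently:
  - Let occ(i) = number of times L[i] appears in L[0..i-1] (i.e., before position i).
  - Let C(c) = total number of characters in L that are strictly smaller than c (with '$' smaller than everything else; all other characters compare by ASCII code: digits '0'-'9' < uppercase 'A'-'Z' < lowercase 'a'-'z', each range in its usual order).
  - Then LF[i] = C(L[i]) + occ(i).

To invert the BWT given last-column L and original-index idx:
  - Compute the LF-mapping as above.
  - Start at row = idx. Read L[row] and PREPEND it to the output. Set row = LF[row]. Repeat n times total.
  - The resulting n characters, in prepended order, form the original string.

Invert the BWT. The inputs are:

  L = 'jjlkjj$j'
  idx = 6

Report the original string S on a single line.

Answer: kjjjljj$

Derivation:
LF mapping: 1 2 7 6 3 4 0 5
Walk LF starting at row 6, prepending L[row]:
  step 1: row=6, L[6]='$', prepend. Next row=LF[6]=0
  step 2: row=0, L[0]='j', prepend. Next row=LF[0]=1
  step 3: row=1, L[1]='j', prepend. Next row=LF[1]=2
  step 4: row=2, L[2]='l', prepend. Next row=LF[2]=7
  step 5: row=7, L[7]='j', prepend. Next row=LF[7]=5
  step 6: row=5, L[5]='j', prepend. Next row=LF[5]=4
  step 7: row=4, L[4]='j', prepend. Next row=LF[4]=3
  step 8: row=3, L[3]='k', prepend. Next row=LF[3]=6
Reversed output: kjjjljj$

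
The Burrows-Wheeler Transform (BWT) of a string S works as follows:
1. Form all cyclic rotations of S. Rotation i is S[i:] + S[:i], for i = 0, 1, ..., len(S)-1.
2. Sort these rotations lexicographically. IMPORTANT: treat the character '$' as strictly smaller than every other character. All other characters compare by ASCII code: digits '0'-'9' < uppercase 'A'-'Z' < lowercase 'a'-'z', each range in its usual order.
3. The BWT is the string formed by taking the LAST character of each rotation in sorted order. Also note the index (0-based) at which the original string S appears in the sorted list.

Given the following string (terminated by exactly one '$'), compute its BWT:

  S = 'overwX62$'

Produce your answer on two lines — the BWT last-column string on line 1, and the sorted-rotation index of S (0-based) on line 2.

Answer: 26Xwv$eor
5

Derivation:
All 9 rotations (rotation i = S[i:]+S[:i]):
  rot[0] = overwX62$
  rot[1] = verwX62$o
  rot[2] = erwX62$ov
  rot[3] = rwX62$ove
  rot[4] = wX62$over
  rot[5] = X62$overw
  rot[6] = 62$overwX
  rot[7] = 2$overwX6
  rot[8] = $overwX62
Sorted (with $ < everything):
  sorted[0] = $overwX62  (last char: '2')
  sorted[1] = 2$overwX6  (last char: '6')
  sorted[2] = 62$overwX  (last char: 'X')
  sorted[3] = X62$overw  (last char: 'w')
  sorted[4] = erwX62$ov  (last char: 'v')
  sorted[5] = overwX62$  (last char: '$')
  sorted[6] = rwX62$ove  (last char: 'e')
  sorted[7] = verwX62$o  (last char: 'o')
  sorted[8] = wX62$over  (last char: 'r')
Last column: 26Xwv$eor
Original string S is at sorted index 5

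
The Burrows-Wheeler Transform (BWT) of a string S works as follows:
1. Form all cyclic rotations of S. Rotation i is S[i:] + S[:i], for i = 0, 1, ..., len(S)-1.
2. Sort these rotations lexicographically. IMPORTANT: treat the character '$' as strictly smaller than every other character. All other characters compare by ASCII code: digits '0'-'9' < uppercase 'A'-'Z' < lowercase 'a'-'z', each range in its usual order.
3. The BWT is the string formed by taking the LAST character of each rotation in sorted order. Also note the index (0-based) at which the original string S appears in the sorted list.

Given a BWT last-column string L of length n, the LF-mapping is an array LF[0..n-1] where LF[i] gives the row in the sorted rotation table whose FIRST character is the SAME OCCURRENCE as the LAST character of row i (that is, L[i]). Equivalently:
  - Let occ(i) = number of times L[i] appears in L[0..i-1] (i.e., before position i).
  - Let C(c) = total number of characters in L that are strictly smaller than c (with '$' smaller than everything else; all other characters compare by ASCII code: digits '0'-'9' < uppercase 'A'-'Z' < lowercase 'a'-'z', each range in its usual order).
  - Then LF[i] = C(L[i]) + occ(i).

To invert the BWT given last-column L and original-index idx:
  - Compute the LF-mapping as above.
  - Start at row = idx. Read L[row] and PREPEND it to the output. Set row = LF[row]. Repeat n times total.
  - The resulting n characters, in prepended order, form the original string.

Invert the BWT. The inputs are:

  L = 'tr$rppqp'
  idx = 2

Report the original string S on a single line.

Answer: prpqrpt$

Derivation:
LF mapping: 7 5 0 6 1 2 4 3
Walk LF starting at row 2, prepending L[row]:
  step 1: row=2, L[2]='$', prepend. Next row=LF[2]=0
  step 2: row=0, L[0]='t', prepend. Next row=LF[0]=7
  step 3: row=7, L[7]='p', prepend. Next row=LF[7]=3
  step 4: row=3, L[3]='r', prepend. Next row=LF[3]=6
  step 5: row=6, L[6]='q', prepend. Next row=LF[6]=4
  step 6: row=4, L[4]='p', prepend. Next row=LF[4]=1
  step 7: row=1, L[1]='r', prepend. Next row=LF[1]=5
  step 8: row=5, L[5]='p', prepend. Next row=LF[5]=2
Reversed output: prpqrpt$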